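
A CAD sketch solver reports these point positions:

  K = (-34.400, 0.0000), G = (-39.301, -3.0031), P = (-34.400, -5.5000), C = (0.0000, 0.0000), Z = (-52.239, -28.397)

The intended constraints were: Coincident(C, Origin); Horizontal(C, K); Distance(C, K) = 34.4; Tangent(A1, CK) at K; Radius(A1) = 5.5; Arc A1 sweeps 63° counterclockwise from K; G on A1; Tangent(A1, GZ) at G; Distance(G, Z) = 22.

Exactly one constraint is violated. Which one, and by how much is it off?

Distance(G, Z) = 22 — off by 6.50.

C = (0.00, 0.00) ✓; C.y = 0.00, K.y = 0.00 ✓; |CK| = 34.40 ✓; ∠(PK, KC) = 90.00° ✓; |PK| = 5.500 ✓; bearing(P→G) − bearing(P→K) = 63.00° ✓; |PG| = 5.500 ✓; ∠(PG, GZ) = 90.00° ✓; |GZ| = 28.50 ✗.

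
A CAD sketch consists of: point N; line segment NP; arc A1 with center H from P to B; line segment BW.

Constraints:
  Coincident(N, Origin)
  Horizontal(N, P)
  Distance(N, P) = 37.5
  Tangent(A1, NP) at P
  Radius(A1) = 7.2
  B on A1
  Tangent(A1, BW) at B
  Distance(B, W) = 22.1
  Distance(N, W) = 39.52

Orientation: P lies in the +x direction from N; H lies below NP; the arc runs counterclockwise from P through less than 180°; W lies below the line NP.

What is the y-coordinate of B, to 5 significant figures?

-6.3152

Checks: |HB| = 7.200 ✓; ∠(HB, BW) = 90.00° ✓; |BW| = 22.10 ✓; |NW| = 39.52 ✓.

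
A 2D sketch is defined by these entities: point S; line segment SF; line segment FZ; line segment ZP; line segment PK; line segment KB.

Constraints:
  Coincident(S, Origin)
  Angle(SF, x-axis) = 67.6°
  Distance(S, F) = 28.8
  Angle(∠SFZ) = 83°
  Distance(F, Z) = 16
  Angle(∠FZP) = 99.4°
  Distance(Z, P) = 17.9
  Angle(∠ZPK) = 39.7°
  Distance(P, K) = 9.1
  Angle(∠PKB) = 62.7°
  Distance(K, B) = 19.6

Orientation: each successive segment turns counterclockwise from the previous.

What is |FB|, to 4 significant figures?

30.57

∠ZPK = 39.7° gives PK at 25.50° from the x-axis; with |PK| = 9.1, K = (-3.745, 18.54). ∠PKB = 62.7° gives KB at 142.8° from the x-axis; with |KB| = 19.6, B = (-19.36, 30.39). Then |FB| = |B − F| = 30.57.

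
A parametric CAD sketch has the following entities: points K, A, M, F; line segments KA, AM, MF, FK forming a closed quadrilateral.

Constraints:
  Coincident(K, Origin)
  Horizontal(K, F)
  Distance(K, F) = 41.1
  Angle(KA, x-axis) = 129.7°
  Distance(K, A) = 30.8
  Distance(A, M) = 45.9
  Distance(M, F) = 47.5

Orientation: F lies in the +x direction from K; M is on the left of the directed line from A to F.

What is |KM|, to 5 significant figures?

48.556

K is at the origin; KF is horizontal with |KF| = 41.1 and F in +x, so F = (41.1, 0). KA runs at 129.7° with |KA| = 30.8, so A = (-19.674, 23.698). M is determined by |AM| = 45.9 and |MF| = 47.5 together: it lies at the intersection of circle(A, 45.9) and circle(F, 47.5). With |AF| = 65.231, the foot of the radical line on AF is 31.470 from A and the perpendicular offset is √(45.9² − 31.470²) = 33.413. Taking the left-of-AF solution: M = (21.784, 43.395).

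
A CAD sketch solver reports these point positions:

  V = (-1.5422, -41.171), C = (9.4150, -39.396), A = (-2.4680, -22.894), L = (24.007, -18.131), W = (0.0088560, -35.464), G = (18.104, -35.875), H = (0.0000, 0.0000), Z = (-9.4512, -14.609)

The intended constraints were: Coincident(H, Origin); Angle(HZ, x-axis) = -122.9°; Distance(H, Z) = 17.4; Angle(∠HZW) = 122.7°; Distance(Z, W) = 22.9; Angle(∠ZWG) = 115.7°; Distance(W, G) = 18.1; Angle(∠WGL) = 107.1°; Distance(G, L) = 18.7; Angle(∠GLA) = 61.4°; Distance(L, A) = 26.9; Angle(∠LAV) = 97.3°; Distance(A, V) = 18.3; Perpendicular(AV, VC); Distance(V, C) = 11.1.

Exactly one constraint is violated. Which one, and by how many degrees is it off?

Perpendicular(AV, VC) — off by 6.30°.

H = (0.00, 0.00) ✓; HZ at -122.9° ✓; |HZ| = 17.40 ✓; ∠HZW = 122.7° ✓; |ZW| = 22.90 ✓; ∠ZWG = 115.7° ✓; |WG| = 18.10 ✓; ∠WGL = 107.1° ✓; |GL| = 18.70 ✓; ∠GLA = 61.40° ✓; |LA| = 26.90 ✓; ∠LAV = 97.30° ✓; |AV| = 18.30 ✓; ∠(AV, VC) = 96.30° ✗; |VC| = 11.10 ✓.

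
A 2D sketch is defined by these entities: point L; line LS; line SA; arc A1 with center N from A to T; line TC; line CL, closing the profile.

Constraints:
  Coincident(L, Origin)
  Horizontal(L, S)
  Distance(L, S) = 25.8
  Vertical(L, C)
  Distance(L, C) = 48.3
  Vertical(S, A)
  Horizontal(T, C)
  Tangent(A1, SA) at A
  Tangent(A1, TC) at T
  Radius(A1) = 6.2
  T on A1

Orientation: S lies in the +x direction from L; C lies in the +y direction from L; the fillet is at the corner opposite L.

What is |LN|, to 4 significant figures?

46.44

L is at the origin; LS is horizontal with |LS| = 25.8 and S on the +x side, so S = (25.80, 0.000). LC is vertical with |LC| = 48.3 and C on the +y side, so C = (0.000, 48.30). The virtual corner opposite L is at (25.80, 48.30). The tangent condition forces NA to be normal to SA and A1 meets TC tangentially, so NT is at right angles to TC, with radius 6.2, so the center N sits 6.2 in from both sides at N = (19.60, 42.10). Then |LN| = |N − L| = 46.44.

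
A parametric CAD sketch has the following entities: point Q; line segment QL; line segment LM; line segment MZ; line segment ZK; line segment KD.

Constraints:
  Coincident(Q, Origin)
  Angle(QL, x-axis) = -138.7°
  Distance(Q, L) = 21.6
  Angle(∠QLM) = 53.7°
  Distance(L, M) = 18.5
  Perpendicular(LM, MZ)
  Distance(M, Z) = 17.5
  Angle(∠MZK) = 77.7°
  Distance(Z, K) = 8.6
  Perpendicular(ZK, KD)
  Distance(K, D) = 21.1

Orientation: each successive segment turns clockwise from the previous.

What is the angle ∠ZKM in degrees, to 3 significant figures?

74.1°

LM is perpendicular to MZ, so MZ runs at 5.00°; with |MZ| = 17.5, Z = (-0.406, 5.70). ∠MZK = 77.7° gives ZK at -97.3° from the x-axis; with |ZK| = 8.6, K = (-1.50, -2.83). Then cos ∠ZKM = KZ·KM / (|KZ||KM|), giving 74.1°.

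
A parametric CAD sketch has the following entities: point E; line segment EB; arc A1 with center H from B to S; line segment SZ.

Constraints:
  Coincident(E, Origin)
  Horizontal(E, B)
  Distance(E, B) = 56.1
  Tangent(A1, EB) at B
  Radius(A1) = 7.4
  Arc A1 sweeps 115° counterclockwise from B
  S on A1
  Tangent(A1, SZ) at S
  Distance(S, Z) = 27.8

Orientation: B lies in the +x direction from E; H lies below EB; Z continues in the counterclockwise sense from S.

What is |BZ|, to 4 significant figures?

36.08

E is at the origin; EB is horizontal with |EB| = 56.1 and B on the +x side, so B = (56.10, 0.000). The tangent condition forces HB to be normal to EB, so H = B + (0, -7.4) = (56.10, -7.400). On A1, B sits at bearing 90° from H; a 115° counterclockwise sweep puts S at bearing 205°, so S = H + 7.4·(cos 205°, sin 205°) = (49.39, -10.53). Since A1 is tangent to SZ there, HS ⟂ SZ, so SZ runs along (−sin 205°, cos 205°); with |SZ| = 27.8, Z = (61.14, -35.72). Then |BZ| = |Z − B| = 36.08.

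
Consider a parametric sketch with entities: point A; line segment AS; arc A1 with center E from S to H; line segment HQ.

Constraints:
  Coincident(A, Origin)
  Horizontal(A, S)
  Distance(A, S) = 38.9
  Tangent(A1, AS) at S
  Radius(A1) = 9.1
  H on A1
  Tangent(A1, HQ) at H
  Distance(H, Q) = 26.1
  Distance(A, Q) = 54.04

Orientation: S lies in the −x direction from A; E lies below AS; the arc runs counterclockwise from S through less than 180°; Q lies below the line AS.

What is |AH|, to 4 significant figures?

49.03

Checks: A.y = 0.00, S.y = 0.00 ✓; |EH| = 9.100 ✓; ∠(EH, HQ) = 90.00° ✓; |HQ| = 26.10 ✓; |AQ| = 54.04 ✓.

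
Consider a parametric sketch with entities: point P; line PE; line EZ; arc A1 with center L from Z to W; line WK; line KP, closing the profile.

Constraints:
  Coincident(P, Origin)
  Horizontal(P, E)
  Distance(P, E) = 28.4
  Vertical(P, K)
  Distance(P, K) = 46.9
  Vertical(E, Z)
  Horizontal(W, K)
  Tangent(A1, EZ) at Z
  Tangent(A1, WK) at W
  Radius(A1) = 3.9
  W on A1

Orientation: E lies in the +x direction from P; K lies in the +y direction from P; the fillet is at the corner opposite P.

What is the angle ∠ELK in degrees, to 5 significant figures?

104.23°

P is at the origin; P and E share the same y with |PE| = 28.4 and E on the +x side, so E = (28.400, 0.0000). P and K share the same x with |PK| = 46.9 and K on the +y side, so K = (0.0000, 46.900). The virtual corner opposite P is at (28.400, 46.900). Since A1 is tangent to EZ there, LZ ⟂ EZ and the tangent condition forces LW to be normal to WK, with radius 3.9, so the center L sits 3.9 in from both sides at L = (24.500, 43.000). Then cos ∠ELK = LE·LK / (|LE||LK|), giving 104.23°.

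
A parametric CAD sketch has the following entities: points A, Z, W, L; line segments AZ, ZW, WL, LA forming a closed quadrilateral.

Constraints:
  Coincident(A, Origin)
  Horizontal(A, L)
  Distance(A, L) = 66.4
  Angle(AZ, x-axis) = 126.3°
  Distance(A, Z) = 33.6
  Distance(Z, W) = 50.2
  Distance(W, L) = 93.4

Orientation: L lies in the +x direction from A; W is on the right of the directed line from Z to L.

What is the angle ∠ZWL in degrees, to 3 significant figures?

70.9°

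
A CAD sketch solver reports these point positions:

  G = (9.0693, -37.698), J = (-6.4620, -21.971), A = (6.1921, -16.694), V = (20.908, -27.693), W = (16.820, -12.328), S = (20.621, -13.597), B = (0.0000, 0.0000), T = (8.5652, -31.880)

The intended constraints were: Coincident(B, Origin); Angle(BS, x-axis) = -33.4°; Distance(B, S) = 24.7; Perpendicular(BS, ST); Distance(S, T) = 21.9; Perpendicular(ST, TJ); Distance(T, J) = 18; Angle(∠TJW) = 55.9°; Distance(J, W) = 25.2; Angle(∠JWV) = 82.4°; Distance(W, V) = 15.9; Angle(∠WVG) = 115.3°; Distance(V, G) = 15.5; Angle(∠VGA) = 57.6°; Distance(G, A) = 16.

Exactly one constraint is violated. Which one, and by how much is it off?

Distance(G, A) = 16 — off by 5.20.

B = (0.00, 0.00) ✓; BS at -33.40° ✓; |BS| = 24.70 ✓; ∠(BS, ST) = 90.00° ✓; |ST| = 21.90 ✓; ∠(ST, TJ) = 90.00° ✓; |TJ| = 18.00 ✓; ∠TJW = 55.90° ✓; |JW| = 25.20 ✓; ∠JWV = 82.40° ✓; |WV| = 15.90 ✓; ∠WVG = 115.3° ✓; |VG| = 15.50 ✓; ∠VGA = 57.60° ✓; |GA| = 21.20 ✗.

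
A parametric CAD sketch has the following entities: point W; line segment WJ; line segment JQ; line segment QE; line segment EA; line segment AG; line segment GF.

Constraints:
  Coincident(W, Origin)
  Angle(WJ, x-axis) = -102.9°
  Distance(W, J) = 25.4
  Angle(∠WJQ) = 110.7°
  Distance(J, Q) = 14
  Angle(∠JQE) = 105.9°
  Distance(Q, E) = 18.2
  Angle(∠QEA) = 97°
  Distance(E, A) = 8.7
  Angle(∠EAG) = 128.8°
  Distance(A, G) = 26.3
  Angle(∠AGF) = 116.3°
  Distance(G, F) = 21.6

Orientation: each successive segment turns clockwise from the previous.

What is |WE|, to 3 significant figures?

28.7

W is at the origin; WJ runs at -102.9° with length 25.4, so J = (-5.67, -24.8). ∠WJQ = 110.7° gives JQ at -172° from the x-axis; with |JQ| = 14.0, Q = (-19.5, -26.7). ∠JQE = 105.9° gives QE at 114° from the x-axis; with |QE| = 18.2, E = (-26.9, -9.99). Then |WE| = |E − W| = 28.7.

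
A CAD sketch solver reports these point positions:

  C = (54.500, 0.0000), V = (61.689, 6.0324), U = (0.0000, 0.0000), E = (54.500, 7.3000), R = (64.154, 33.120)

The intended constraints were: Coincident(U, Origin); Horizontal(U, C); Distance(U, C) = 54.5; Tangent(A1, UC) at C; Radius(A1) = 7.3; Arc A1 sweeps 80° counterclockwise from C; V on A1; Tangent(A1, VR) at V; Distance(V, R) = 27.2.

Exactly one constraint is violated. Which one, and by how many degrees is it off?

Tangent(A1, VR) at V — off by 4.80°.

U = (0.00, 0.00) ✓; U.y = 0.00, C.y = 0.00 ✓; |UC| = 54.50 ✓; ∠(EC, CU) = 90.00° ✓; |EC| = 7.300 ✓; bearing(E→V) − bearing(E→C) = 80.00° ✓; |EV| = 7.300 ✓; ∠(EV, VR) = 85.20° ✗; |VR| = 27.20 ✓.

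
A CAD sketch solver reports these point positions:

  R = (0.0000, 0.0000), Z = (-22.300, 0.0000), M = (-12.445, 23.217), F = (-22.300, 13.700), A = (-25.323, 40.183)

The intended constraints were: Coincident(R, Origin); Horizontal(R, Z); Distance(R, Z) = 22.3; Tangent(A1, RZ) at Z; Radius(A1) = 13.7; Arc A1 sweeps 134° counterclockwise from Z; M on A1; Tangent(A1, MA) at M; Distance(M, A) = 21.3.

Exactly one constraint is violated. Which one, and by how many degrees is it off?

Tangent(A1, MA) at M — off by 6.80°.

R = (0.00, 0.00) ✓; R.y = 0.00, Z.y = 0.00 ✓; |RZ| = 22.30 ✓; ∠(FZ, ZR) = 90.00° ✓; |FZ| = 13.70 ✓; bearing(F→M) − bearing(F→Z) = 134.0° ✓; |FM| = 13.70 ✓; ∠(FM, MA) = 96.80° ✗; |MA| = 21.30 ✓.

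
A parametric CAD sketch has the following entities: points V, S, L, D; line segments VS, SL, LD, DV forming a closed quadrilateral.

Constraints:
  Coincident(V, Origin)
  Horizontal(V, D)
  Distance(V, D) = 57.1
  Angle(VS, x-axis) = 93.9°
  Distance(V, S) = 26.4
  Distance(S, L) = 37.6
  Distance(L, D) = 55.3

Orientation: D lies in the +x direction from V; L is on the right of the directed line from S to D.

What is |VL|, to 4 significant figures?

11.34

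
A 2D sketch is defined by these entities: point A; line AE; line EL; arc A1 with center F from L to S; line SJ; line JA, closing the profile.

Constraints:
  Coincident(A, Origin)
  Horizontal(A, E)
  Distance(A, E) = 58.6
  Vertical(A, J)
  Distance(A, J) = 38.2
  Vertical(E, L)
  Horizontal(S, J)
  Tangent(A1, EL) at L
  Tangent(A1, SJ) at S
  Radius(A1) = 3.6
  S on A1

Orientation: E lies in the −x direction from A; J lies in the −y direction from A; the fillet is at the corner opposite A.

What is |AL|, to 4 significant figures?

68.05

A is at the origin; AE is horizontal with |AE| = 58.6 and E on the −x side, so E = (-58.60, 0.000). A and J share the same x with |AJ| = 38.2 and J on the −y side, so J = (0.000, -38.20). The virtual corner opposite A is at (-58.60, -38.20). Tangency of A1 to EL means the radius FL is perpendicular to EL and since A1 is tangent to SJ there, FS ⟂ SJ, with radius 3.6, so the center F sits 3.6 in from both sides at F = (-55.00, -34.60). That places the tangent points at L = (-58.60, -34.60) on EL and S = (-55.00, -38.20) on SJ. Then |AL| = |L − A| = 68.05.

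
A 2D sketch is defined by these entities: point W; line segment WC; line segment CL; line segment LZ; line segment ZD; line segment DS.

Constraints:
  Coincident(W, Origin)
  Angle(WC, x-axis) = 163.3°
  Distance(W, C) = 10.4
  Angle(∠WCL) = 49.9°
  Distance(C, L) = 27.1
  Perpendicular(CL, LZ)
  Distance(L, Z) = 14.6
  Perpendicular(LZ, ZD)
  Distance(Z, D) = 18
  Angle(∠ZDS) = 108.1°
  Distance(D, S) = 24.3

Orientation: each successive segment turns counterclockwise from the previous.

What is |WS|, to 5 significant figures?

17.239

The perpendicularity gives ZD at right angles to LZ, so ZD runs at 113.40°; with |ZD| = 18.0, D = (7.0519, 0.43534). ∠ZDS = 108.1° gives DS at -174.70° from the x-axis; with |DS| = 24.3, S = (-17.144, -1.8093). Then |WS| = |S − W| = 17.239.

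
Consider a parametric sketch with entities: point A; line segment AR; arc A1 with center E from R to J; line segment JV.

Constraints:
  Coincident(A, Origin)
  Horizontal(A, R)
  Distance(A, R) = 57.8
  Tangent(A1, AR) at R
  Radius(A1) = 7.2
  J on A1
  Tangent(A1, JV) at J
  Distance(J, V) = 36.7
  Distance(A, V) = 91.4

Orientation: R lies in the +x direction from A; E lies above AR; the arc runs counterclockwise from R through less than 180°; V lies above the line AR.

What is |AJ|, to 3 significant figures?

63.6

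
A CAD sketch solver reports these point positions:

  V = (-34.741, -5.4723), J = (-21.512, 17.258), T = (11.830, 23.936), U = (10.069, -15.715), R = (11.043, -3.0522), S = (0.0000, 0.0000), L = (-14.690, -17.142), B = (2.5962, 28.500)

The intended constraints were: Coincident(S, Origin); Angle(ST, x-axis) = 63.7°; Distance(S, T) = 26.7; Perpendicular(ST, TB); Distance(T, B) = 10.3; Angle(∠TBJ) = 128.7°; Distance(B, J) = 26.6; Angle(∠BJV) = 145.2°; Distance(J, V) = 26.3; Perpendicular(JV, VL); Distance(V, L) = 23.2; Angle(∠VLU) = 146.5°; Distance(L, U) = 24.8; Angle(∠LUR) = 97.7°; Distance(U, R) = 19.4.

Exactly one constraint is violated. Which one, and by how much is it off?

Distance(U, R) = 19.4 — off by 6.70.

S = (0.00, 0.00) ✓; ST at 63.70° ✓; |ST| = 26.70 ✓; ∠(ST, TB) = 90.00° ✓; |TB| = 10.30 ✓; ∠TBJ = 128.7° ✓; |BJ| = 26.60 ✓; ∠BJV = 145.2° ✓; |JV| = 26.30 ✓; ∠(JV, VL) = 90.00° ✓; |VL| = 23.20 ✓; ∠VLU = 146.5° ✓; |LU| = 24.80 ✓; ∠LUR = 97.70° ✓; |UR| = 12.70 ✗.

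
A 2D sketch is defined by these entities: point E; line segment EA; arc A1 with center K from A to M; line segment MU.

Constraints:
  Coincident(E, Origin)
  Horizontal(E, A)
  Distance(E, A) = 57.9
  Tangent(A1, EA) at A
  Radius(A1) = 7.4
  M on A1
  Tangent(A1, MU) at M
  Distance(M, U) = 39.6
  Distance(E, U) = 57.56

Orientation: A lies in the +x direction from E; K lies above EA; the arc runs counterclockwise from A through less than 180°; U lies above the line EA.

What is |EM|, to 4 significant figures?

64.77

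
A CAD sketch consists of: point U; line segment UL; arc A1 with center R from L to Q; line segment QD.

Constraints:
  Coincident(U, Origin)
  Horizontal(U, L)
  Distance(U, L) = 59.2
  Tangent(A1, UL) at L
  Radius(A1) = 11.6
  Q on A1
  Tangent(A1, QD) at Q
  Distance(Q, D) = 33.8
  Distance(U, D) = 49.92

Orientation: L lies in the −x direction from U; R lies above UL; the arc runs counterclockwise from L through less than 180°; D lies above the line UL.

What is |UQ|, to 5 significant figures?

49.230

U is at the origin; UL is horizontal with |UL| = 59.2 and L on the −x side, so L = (-59.200, 0.0000). The tangent condition forces RL to be normal to UL, so R = L + (0, 11.6) = (-59.200, 11.600). Since RQ ⟂ QD (tangency), |RD| = √(11.6² + 33.8²) = 35.735 regardless of where Q sits on A1. So D lies on both circle(U, 49.92) and circle(R, 35.735); the above-UL intersection is D = (-33.800, 36.736). Q is the foot of the tangent from D: Q = (-48.806, 6.4501).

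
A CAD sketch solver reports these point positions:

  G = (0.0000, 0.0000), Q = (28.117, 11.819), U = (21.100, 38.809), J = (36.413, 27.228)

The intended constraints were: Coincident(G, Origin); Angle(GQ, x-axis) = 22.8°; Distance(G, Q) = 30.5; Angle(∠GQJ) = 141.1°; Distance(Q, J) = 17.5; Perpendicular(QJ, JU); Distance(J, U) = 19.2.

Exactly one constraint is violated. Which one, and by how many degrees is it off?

Perpendicular(QJ, JU) — off by 8.80°.

G = (0.00, 0.00) ✓; GQ at 22.80° ✓; |GQ| = 30.50 ✓; ∠GQJ = 141.1° ✓; |QJ| = 17.50 ✓; ∠(QJ, JU) = 81.20° ✗; |JU| = 19.20 ✓.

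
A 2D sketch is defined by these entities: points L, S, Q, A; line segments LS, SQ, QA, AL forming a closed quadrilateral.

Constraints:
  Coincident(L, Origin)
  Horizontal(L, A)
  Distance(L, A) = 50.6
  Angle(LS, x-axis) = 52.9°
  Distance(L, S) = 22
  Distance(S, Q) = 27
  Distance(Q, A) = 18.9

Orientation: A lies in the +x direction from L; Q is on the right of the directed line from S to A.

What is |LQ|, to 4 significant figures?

31.88

Checks: |SQ| = 27.00 ✓; |QA| = 18.90 ✓.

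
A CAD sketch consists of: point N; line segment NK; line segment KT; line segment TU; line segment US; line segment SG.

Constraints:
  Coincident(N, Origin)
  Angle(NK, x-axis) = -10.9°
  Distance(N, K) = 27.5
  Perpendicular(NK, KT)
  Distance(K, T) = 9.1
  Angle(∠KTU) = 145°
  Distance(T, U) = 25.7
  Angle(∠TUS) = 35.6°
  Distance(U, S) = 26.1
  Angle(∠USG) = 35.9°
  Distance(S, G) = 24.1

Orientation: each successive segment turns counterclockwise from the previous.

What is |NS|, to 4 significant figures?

13.13

N is at the origin; NK runs at -10.9° with length 27.5, so K = (27.00, -5.200). NK ⟂ KT, so KT runs at 79.10°; with |KT| = 9.1, T = (28.72, 3.736). ∠KTU = 145.0° gives TU at 114.1° from the x-axis; with |TU| = 25.7, U = (18.23, 27.20). ∠TUS = 35.6° gives US at -101.5° from the x-axis; with |US| = 26.1, S = (13.03, 1.620). Then |NS| = |S − N| = 13.13.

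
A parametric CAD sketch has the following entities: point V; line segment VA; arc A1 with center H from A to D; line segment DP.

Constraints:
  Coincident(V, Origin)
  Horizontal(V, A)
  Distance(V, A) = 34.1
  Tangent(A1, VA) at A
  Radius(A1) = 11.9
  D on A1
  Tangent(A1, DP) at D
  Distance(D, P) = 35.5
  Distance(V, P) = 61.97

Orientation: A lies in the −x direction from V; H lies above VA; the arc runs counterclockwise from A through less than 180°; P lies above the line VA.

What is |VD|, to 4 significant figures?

28.65

Checks: |VA| = 34.10 ✓; |HD| = 11.90 ✓; ∠(HD, DP) = 90.00° ✓; |DP| = 35.50 ✓; |VP| = 61.97 ✓.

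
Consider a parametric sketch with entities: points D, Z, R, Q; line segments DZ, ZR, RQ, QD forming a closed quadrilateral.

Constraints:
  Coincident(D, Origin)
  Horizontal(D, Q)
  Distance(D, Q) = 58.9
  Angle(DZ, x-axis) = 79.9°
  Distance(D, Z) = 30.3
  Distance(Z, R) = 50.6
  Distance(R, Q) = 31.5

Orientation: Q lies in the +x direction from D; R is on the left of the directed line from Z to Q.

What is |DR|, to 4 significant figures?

64.09

D is at the origin; DQ is horizontal with |DQ| = 58.9 and Q in +x, so Q = (58.9, 0). DZ runs at 79.9° with |DZ| = 30.3, so Z = (5.314, 29.83). R is determined by |ZR| = 50.6 and |RQ| = 31.5 together: it lies at the intersection of circle(Z, 50.6) and circle(Q, 31.5). With |ZQ| = 61.33, the foot of the radical line on ZQ is 43.45 from Z and the perpendicular offset is √(50.6² − 43.45²) = 25.93. Taking the left-of-ZQ solution: R = (55.89, 31.36).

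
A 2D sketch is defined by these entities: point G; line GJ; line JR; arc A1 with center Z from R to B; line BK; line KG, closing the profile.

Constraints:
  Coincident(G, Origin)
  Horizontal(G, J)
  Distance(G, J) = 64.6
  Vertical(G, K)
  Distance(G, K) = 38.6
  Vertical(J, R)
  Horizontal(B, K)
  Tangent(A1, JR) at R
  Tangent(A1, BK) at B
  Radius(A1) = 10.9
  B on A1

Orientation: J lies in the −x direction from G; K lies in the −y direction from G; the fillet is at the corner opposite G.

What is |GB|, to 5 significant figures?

66.134

G is at the origin; G and J share the same y with |GJ| = 64.6 and J on the −x side, so J = (-64.600, 0.0000). G and K share the same x with |GK| = 38.6 and K on the −y side, so K = (0.0000, -38.600). The virtual corner opposite G is at (-64.600, -38.600). A1 meets JR tangentially, so ZR is at right angles to JR and A1 meets BK tangentially, so ZB is at right angles to BK, with radius 10.9, so the center Z sits 10.9 in from both sides at Z = (-53.700, -27.700). That places the tangent points at R = (-64.600, -27.700) on JR and B = (-53.700, -38.600) on BK. Then |GB| = |B − G| = 66.134.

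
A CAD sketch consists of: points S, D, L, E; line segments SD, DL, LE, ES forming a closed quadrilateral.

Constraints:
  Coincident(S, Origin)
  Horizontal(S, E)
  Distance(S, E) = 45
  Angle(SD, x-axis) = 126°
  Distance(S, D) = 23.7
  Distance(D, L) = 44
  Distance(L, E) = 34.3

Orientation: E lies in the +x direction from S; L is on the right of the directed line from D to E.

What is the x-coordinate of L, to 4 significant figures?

14.05

S is at the origin; SE is horizontal with |SE| = 45.0 and E in +x, so E = (45.0, 0). SD runs at 126.0° with |SD| = 23.7, so D = (-13.93, 19.17). L is determined by |DL| = 44.0 and |LE| = 34.3 together: it lies at the intersection of circle(D, 44.0) and circle(E, 34.3). With |DE| = 61.97, the foot of the radical line on DE is 37.11 from D and the perpendicular offset is √(44.0² − 37.11²) = 23.63. Taking the right-of-DE solution: L = (14.05, -14.78).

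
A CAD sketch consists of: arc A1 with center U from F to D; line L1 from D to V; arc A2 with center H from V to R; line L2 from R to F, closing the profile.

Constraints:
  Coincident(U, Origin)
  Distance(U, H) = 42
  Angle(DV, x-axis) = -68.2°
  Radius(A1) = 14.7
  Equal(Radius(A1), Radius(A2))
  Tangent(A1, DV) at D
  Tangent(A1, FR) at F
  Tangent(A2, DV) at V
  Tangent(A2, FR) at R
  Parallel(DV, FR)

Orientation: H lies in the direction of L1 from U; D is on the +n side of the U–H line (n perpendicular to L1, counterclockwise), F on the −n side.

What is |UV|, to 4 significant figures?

44.50

Tangency of A1 to both parallel lines with radius 14.7 puts D and F at U ± 14.7·n: D = (13.65, 5.459), F = (-13.65, -5.459). Equal radii place V and R the same way about H: V = H + 14.7·n = (29.25, -33.54), R = H − 14.7·n = (1.949, -44.46). Then |UV| = |V − U| = 44.50.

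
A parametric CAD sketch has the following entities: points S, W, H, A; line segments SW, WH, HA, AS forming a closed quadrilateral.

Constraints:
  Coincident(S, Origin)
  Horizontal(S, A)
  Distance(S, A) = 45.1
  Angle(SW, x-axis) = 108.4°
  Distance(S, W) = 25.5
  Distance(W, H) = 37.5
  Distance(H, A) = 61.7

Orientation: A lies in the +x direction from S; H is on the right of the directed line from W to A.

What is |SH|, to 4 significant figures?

19.82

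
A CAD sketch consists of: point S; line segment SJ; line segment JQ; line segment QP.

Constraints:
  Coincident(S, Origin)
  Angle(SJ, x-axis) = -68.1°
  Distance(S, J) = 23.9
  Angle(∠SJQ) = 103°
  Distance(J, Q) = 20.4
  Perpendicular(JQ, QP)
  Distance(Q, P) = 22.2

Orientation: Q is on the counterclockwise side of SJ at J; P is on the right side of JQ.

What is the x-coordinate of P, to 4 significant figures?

32.50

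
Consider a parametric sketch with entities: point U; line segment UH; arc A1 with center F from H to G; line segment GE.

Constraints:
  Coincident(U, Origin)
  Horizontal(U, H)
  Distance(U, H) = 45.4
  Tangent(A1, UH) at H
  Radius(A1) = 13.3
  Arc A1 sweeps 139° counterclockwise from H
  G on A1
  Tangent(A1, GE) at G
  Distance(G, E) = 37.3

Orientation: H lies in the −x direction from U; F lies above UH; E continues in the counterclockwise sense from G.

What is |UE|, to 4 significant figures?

80.55

U is at the origin; U and H share the same y with |UH| = 45.4 and H on the −x side, so H = (-45.40, 0.000). Since A1 is tangent to UH there, FH ⟂ UH, so F = H + (0, 13.3) = (-45.40, 13.30). On A1, H sits at bearing -90° from F; a 139° counterclockwise sweep puts G at bearing 49°, so G = F + 13.3·(cos 49°, sin 49°) = (-36.67, 23.34). Tangency of A1 to GE means the radius FG is perpendicular to GE, so GE runs along (−sin 49°, cos 49°); with |GE| = 37.3, E = (-64.83, 47.81). Then |UE| = |E − U| = 80.55.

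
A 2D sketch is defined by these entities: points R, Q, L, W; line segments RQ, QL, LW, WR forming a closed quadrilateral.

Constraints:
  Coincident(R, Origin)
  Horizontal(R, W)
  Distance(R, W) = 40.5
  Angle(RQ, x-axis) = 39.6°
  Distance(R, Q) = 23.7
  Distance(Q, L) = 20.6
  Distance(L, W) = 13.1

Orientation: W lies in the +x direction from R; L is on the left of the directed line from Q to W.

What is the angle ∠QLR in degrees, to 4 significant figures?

24.44°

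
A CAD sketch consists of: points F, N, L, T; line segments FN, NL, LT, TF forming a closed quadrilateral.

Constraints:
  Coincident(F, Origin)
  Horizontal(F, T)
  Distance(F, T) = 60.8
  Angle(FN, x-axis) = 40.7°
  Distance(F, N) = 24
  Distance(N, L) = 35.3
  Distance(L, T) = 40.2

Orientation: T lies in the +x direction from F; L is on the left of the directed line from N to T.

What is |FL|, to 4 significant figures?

59.28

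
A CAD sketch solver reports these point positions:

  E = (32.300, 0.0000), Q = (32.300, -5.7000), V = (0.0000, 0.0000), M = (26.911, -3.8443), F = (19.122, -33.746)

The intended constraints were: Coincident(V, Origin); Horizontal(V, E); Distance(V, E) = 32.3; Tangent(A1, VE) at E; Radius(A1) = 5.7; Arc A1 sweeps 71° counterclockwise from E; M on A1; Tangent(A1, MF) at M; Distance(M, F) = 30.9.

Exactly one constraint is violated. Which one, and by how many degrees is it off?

Tangent(A1, MF) at M — off by 4.40°.

V = (0.00, 0.00) ✓; V.y = 0.00, E.y = 0.00 ✓; |VE| = 32.30 ✓; ∠(QE, EV) = 90.00° ✓; |QE| = 5.700 ✓; bearing(Q→M) − bearing(Q→E) = 71.00° ✓; |QM| = 5.700 ✓; ∠(QM, MF) = 85.60° ✗; |MF| = 30.90 ✓.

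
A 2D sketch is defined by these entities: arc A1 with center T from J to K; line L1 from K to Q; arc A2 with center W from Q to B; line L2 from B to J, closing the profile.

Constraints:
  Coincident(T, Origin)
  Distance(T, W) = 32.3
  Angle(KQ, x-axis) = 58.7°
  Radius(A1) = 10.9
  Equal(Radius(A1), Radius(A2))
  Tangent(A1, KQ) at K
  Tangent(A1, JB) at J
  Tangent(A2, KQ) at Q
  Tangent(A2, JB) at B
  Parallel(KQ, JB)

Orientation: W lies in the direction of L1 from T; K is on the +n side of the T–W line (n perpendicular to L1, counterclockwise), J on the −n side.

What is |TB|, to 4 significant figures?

34.09

The slot axis is L1's direction at 58.7°, so u = (cos 58.7°, sin 58.7°) = (0.5195, 0.8545) and n = (−sin 58.7°, cos 58.7°) = (-0.8545, 0.5195). T is at the origin and W lies 32.3 along u from T, so W = 32.3·u = (16.78, 27.60). Tangency of A1 to both parallel lines with radius 10.9 puts K and J at T ± 10.9·n: K = (-9.314, 5.663), J = (9.314, -5.663). Equal radii place Q and B the same way about W: Q = W + 10.9·n = (7.467, 33.26), B = W − 10.9·n = (26.09, 21.94). Then |TB| = |B − T| = 34.09.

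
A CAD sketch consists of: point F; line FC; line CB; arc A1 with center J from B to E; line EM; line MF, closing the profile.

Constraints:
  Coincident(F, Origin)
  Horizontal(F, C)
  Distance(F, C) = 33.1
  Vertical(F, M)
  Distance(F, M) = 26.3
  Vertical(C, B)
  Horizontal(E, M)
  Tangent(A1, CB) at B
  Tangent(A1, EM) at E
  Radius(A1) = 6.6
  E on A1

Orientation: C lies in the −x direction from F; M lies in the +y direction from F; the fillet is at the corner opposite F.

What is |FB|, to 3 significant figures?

38.5

The virtual corner opposite F is at (-33.1, 26.3). The tangent condition forces JB to be normal to CB and A1 meets EM tangentially, so JE is at right angles to EM, with radius 6.6, so the center J sits 6.6 in from both sides at J = (-26.5, 19.7). That places the tangent points at B = (-33.1, 19.7) on CB and E = (-26.5, 26.3) on EM. Then |FB| = |B − F| = 38.5.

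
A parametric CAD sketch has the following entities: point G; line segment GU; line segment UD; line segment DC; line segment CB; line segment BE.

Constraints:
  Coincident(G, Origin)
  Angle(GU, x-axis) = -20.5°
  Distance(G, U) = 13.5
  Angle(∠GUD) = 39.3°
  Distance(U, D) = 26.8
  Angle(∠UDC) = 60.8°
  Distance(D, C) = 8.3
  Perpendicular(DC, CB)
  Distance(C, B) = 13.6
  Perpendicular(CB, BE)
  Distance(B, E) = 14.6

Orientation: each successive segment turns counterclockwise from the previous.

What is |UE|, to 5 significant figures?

21.710

DC is perpendicular to CB, so CB runs at -30.600°; with |CB| = 13.6, B = (6.6452, 4.3676). CB is perpendicular to BE, so BE runs at 59.400°; with |BE| = 14.6, E = (14.077, 16.934). Then |UE| = |E − U| = 21.710.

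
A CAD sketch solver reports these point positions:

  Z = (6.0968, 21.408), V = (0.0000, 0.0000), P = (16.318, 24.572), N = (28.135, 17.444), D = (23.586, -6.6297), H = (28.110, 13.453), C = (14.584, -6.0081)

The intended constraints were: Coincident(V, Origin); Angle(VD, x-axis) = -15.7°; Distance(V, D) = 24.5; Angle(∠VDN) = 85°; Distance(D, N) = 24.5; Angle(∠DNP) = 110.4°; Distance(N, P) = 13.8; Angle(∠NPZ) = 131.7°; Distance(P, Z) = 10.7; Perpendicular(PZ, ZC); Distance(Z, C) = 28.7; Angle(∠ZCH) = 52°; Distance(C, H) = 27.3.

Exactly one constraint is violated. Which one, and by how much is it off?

Distance(C, H) = 27.3 — off by 3.60.

V = (0.00, 0.00) ✓; VD at -15.70° ✓; |VD| = 24.50 ✓; ∠VDN = 85.00° ✓; |DN| = 24.50 ✓; ∠DNP = 110.4° ✓; |NP| = 13.80 ✓; ∠NPZ = 131.7° ✓; |PZ| = 10.70 ✓; ∠(PZ, ZC) = 90.00° ✓; |ZC| = 28.70 ✓; ∠ZCH = 52.00° ✓; |CH| = 23.70 ✗.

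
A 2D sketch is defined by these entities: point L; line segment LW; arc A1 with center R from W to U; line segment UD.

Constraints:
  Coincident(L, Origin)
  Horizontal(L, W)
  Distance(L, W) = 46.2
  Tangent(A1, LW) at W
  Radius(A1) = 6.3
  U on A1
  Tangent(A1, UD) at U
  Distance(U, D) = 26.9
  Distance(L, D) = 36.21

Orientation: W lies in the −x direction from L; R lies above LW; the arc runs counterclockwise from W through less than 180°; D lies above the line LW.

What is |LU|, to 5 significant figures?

41.056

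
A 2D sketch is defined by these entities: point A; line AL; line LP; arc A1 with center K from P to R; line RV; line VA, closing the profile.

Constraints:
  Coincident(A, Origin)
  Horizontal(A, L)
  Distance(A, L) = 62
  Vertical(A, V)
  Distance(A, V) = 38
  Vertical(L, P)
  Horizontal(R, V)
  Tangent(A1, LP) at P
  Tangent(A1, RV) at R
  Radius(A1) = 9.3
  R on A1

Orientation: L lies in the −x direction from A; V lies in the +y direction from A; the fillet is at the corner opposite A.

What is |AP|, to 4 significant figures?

68.32

A is at the origin; AL is horizontal with |AL| = 62.0 and L on the −x side, so L = (-62.00, 0.000). A and V share the same x with |AV| = 38.0 and V on the +y side, so V = (0.000, 38.00). The virtual corner opposite A is at (-62.00, 38.00). Tangency of A1 to LP means the radius KP is perpendicular to LP and the tangent condition forces KR to be normal to RV, with radius 9.3, so the center K sits 9.3 in from both sides at K = (-52.70, 28.70). That places the tangent points at P = (-62.00, 28.70) on LP and R = (-52.70, 38.00) on RV. Then |AP| = |P − A| = 68.32.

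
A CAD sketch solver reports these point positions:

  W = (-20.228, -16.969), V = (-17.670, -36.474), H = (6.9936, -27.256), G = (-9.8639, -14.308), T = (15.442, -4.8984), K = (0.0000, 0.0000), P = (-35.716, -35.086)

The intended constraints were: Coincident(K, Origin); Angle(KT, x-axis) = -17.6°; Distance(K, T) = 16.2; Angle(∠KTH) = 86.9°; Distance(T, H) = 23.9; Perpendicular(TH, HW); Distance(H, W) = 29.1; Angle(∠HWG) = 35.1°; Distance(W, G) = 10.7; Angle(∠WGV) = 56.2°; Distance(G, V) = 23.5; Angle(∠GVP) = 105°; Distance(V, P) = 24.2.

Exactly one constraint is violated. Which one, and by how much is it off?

Distance(V, P) = 24.2 — off by 6.10.

K = (0.00, 0.00) ✓; KT at -17.60° ✓; |KT| = 16.20 ✓; ∠KTH = 86.90° ✓; |TH| = 23.90 ✓; ∠(TH, HW) = 90.00° ✓; |HW| = 29.10 ✓; ∠HWG = 35.10° ✓; |WG| = 10.70 ✓; ∠WGV = 56.20° ✓; |GV| = 23.50 ✓; ∠GVP = 105.0° ✓; |VP| = 18.10 ✗.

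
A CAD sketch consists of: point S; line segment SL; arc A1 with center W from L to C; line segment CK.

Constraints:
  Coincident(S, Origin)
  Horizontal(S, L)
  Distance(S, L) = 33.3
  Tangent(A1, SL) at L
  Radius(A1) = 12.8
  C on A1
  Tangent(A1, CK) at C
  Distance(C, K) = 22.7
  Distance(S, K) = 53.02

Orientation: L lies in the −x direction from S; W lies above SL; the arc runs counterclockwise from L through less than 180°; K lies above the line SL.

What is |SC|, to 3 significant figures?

30.6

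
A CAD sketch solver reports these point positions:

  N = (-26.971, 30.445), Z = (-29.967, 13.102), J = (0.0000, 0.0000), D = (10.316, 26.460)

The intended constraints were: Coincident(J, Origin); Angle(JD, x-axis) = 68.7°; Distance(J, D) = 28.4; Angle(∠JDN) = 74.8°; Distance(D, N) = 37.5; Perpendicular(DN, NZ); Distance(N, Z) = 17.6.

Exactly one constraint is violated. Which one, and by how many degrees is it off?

Perpendicular(DN, NZ) — off by 3.70°.

J = (0.00, 0.00) ✓; JD at 68.70° ✓; |JD| = 28.40 ✓; ∠JDN = 74.80° ✓; |DN| = 37.50 ✓; ∠(DN, NZ) = 86.30° ✗; |NZ| = 17.60 ✓.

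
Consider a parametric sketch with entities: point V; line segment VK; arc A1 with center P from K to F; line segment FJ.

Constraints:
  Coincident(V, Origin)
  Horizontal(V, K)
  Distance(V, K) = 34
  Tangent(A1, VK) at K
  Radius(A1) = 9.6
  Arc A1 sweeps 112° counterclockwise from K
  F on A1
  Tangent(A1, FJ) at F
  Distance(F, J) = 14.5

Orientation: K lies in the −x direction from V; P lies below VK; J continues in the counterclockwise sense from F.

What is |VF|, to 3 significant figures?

44.9

V is at the origin; V and K share the same y with |VK| = 34.0 and K on the −x side, so K = (-34.0, 0.00). Since A1 is tangent to VK there, PK ⟂ VK, so P = K + (0, -9.6) = (-34.0, -9.60). On A1, K sits at bearing 90° from P; a 112° counterclockwise sweep puts F at bearing 202°, so F = P + 9.6·(cos 202°, sin 202°) = (-42.9, -13.2). Then |VF| = |F − V| = 44.9.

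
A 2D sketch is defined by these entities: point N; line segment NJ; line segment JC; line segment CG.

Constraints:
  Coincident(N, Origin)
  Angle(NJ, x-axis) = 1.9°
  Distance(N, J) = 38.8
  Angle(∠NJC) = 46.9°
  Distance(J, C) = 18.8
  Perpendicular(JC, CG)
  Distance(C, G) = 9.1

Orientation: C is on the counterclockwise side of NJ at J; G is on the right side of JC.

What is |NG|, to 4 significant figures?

38.22

N is at the origin; NJ runs at 1.9° with length 38.8, so J = 38.8·(cos 1.9°, sin 1.9°) = (38.78, 1.286). ∠NJC = 46.9°, so JC runs at 1.9° + (180° − 46.9°) = 135.0° from the x-axis; with |JC| = 18.8, C = J + 18.8·(cos 135.0°, sin 135.0°) = (25.49, 14.58). The perpendicularity gives CG at right angles to JC; with |CG| = 9.1 on the right of JC, G = C + 9.1·(0.7071, 0.7071) = (31.92, 21.01). Then |NG| = |G − N| = 38.22.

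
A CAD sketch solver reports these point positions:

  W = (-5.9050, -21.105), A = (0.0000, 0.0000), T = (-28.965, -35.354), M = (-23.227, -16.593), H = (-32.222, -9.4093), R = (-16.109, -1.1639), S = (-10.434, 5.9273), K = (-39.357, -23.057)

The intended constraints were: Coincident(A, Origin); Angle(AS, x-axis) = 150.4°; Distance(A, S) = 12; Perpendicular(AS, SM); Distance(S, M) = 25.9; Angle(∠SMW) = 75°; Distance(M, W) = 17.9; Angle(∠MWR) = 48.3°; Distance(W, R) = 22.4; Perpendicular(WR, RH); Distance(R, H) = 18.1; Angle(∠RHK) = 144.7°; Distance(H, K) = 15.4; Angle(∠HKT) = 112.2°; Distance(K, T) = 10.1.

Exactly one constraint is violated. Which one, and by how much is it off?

Distance(K, T) = 10.1 — off by 6.00.

A = (0.00, 0.00) ✓; AS at 150.4° ✓; |AS| = 12.00 ✓; ∠(AS, SM) = 90.00° ✓; |SM| = 25.90 ✓; ∠SMW = 75.00° ✓; |MW| = 17.90 ✓; ∠MWR = 48.30° ✓; |WR| = 22.40 ✓; ∠(WR, RH) = 90.00° ✓; |RH| = 18.10 ✓; ∠RHK = 144.7° ✓; |HK| = 15.40 ✓; ∠HKT = 112.2° ✓; |KT| = 16.10 ✗.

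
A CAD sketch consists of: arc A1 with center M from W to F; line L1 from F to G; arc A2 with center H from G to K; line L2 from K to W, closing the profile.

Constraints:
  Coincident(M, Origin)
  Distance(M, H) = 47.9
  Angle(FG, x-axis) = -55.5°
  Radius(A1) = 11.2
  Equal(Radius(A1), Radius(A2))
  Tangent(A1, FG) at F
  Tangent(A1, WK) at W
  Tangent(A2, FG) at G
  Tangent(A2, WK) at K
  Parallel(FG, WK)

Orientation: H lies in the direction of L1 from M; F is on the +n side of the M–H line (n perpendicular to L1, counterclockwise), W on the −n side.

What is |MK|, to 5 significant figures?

49.192

The slot axis is L1's direction at -55.5°, so u = (cos -55.5°, sin -55.5°) = (0.56641, -0.82413) and n = (−sin -55.5°, cos -55.5°) = (0.82413, 0.56641). M is at the origin and H lies 47.9 along u from M, so H = 47.9·u = (27.131, -39.476). Tangency of A1 to both parallel lines with radius 11.2 puts F and W at M ± 11.2·n: F = (9.2302, 6.3437), W = (-9.2302, -6.3437). Equal radii place G and K the same way about H: G = H + 11.2·n = (36.361, -33.132), K = H − 11.2·n = (17.901, -45.819). Then |MK| = |K − M| = 49.192.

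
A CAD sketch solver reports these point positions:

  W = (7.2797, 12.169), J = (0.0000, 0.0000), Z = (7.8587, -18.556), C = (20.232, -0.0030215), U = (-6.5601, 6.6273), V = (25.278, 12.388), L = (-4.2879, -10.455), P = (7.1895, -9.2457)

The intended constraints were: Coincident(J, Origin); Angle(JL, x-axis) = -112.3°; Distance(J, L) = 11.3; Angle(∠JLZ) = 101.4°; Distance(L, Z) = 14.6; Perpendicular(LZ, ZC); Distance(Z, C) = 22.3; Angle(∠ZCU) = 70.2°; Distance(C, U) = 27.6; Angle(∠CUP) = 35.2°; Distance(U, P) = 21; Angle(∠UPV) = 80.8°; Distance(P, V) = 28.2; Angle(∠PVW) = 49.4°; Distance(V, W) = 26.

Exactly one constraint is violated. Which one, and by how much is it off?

Distance(V, W) = 26 — off by 8.00.

J = (0.00, 0.00) ✓; JL at -112.3° ✓; |JL| = 11.30 ✓; ∠JLZ = 101.4° ✓; |LZ| = 14.60 ✓; ∠(LZ, ZC) = 90.00° ✓; |ZC| = 22.30 ✓; ∠ZCU = 70.20° ✓; |CU| = 27.60 ✓; ∠CUP = 35.20° ✓; |UP| = 21.00 ✓; ∠UPV = 80.80° ✓; |PV| = 28.20 ✓; ∠PVW = 49.40° ✓; |VW| = 18.00 ✗.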